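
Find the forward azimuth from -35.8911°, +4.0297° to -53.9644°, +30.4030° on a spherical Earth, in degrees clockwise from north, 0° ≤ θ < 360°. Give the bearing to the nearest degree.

Δλ = 30.4030 − 4.0297 = 26.3733°.
θ = atan2( sin Δλ · cos φ₂ , cos φ₁ · sin φ₂ − sin φ₁ · cos φ₂ · cos Δλ )
  = atan2(0.26133, -0.34613) = 142.947° → normalised to [0°, 360°): 142.947°.

143°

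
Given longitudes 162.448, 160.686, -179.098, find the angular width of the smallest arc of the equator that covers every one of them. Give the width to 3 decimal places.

Sort the longitudes: -179.098°, +160.686°, +162.448°.
Eastward gaps between consecutive values (wrapping around): 339.784°, 1.762°, 18.454°.
Largest gap = 339.784° ⇒ minimal covering band is its complement: 360° − 339.784° = 20.216°.
Band runs from +160.686° eastward to -179.098°, crossing the antimeridian.

20.216°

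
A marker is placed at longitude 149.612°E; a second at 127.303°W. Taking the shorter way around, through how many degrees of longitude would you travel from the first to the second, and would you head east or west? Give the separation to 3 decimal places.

Raw difference: -127.303 − 149.612 = -276.915°.
Normalise into (−180°, 180°]: -276.915° + 360° = 83.085°.
Positive ⇒ the second point lies to the east; separation 83.085°.

83.085° east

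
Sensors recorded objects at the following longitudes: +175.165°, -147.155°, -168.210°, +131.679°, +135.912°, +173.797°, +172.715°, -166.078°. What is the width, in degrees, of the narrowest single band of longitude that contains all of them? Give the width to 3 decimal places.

Sort the longitudes: -168.210°, -166.078°, -147.155°, +131.679°, +135.912°, +172.715°, +173.797°, +175.165°.
Eastward gaps between consecutive values (wrapping around): 2.132°, 18.923°, 278.834°, 4.233°, 36.803°, 1.082°, 1.368°, 16.625°.
Largest gap = 278.834° ⇒ minimal covering band is its complement: 360° − 278.834° = 81.166°.
Band runs from +131.679° eastward to -147.155°, crossing the antimeridian.

81.166°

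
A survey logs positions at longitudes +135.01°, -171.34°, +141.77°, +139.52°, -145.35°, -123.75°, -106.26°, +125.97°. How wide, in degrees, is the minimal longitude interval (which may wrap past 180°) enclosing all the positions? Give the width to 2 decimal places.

Sort the longitudes: -171.34°, -145.35°, -123.75°, -106.26°, +125.97°, +135.01°, +139.52°, +141.77°.
Eastward gaps between consecutive values (wrapping around): 25.99°, 21.60°, 17.49°, 232.23°, 9.04°, 4.51°, 2.25°, 46.89°.
Largest gap = 232.23° ⇒ minimal covering band is its complement: 360° − 232.23° = 127.77°.
Band runs from +125.97° eastward to -106.26°, crossing the antimeridian.

127.77°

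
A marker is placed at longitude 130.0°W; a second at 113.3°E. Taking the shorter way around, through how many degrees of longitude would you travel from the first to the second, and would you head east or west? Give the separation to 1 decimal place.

116.7° west

Raw difference: 113.3 − -130.0 = 243.3°.
Normalise into (−180°, 180°]: 243.3° − 360° = -116.7°.
Negative ⇒ the second point lies to the west; separation 116.7°.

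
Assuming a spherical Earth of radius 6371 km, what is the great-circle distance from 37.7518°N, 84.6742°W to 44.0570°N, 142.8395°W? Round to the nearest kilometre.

Δλ = -142.8395 − -84.6742 = -58.1653°.
Δφ = 44.0570 − 37.7518 = 6.3052°.
a = sin²(Δφ/2) + cos φ₁ · cos φ₂ · sin²(Δλ/2) = 0.137273.
c = 2·atan2(√a, √(1−a)) = 0.75910 rad → d = 6371·c ≈ 4836.25 km.

4836 km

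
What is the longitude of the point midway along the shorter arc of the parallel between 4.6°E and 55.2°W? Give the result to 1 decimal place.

Signed shortest Δλ from +4.6° to -55.2° is -59.8°.
Midpoint longitude = +4.6° + (-59.8°)/2 = +4.6° − 29.9° = -25.3°.

25.3°W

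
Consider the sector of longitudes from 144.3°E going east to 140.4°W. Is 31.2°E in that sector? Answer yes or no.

No

Band width going east from +144.3° to -140.4°: ((-140.4 − 144.3) mod 360) = 75.3°.
Offset of +31.2° east of the west edge: ((31.2 − 144.3) mod 360) = 246.9°.
246.9° > 75.3° ⇒ outside.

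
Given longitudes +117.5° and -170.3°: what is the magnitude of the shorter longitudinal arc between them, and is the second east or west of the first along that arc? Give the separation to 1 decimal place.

72.2° east

Raw difference: -170.3 − 117.5 = -287.8°.
Normalise into (−180°, 180°]: -287.8° + 360° = 72.2°.
Positive ⇒ the second point lies to the east; separation 72.2°.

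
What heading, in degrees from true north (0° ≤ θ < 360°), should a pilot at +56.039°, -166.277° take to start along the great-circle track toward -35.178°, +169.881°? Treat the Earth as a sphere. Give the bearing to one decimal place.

199.3°

Δλ = 169.881 − -166.277 = 336.158°; wrapped into (−180°, 180°]: -23.842°.
θ = atan2( sin Δλ · cos φ₂ , cos φ₁ · sin φ₂ − sin φ₁ · cos φ₂ · cos Δλ )
  = atan2(-0.33039, -0.94192) = -160.671° → normalised to [0°, 360°): 199.329°.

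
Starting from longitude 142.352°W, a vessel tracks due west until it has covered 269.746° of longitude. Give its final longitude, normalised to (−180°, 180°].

52.098°W

Start at -142.352°; shift −269.746° → -412.098°.
-412.098° lies outside (−180°, 180°]; add 360° → -52.098°.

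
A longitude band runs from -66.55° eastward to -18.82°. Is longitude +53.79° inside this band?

No

Band width going east from -66.55° to -18.82°: ((-18.82 − -66.55) mod 360) = 47.73°.
Offset of +53.79° east of the west edge: ((53.79 − -66.55) mod 360) = 120.34°.
120.34° > 47.73° ⇒ outside.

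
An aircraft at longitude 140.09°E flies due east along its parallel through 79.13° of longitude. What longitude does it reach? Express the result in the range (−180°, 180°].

Start at +140.09°; shift +79.13° → +219.22°.
+219.22° lies outside (−180°, 180°]; subtract 360° → -140.78°.

140.78°W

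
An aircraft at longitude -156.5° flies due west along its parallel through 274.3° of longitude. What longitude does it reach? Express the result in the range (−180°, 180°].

Start at -156.5°; shift −274.3° → -430.8°.
-430.8° lies outside (−180°, 180°]; add 360° → -70.8°.

-70.8°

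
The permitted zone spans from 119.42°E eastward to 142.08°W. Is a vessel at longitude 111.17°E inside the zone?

Band width going east from +119.42° to -142.08°: ((-142.08 − 119.42) mod 360) = 98.50°.
Offset of +111.17° east of the west edge: ((111.17 − 119.42) mod 360) = 351.75°.
351.75° > 98.50° ⇒ outside.

No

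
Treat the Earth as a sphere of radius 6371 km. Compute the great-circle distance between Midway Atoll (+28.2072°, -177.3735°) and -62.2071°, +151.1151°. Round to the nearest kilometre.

10440 km

Δλ = 151.1151 − -177.3735 = 328.4886°; wrapped into (−180°, 180°]: -31.5114°.
Δφ = -62.2071 − 28.2072 = -90.4143°.
a = sin²(Δφ/2) + cos φ₁ · cos φ₂ · sin²(Δλ/2) = 0.533912.
c = 2·atan2(√a, √(1−a)) = 1.63867 rad → d = 6371·c ≈ 10439.98 km.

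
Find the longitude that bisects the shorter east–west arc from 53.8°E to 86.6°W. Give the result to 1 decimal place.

Signed shortest Δλ from +53.8° to -86.6° is -140.4°.
Midpoint longitude = +53.8° + (-140.4°)/2 = +53.8° − 70.2° = -16.4°.

16.4°W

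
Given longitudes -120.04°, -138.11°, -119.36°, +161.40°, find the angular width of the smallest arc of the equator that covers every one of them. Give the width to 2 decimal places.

79.24°

Sort the longitudes: -138.11°, -120.04°, -119.36°, +161.40°.
Eastward gaps between consecutive values (wrapping around): 18.07°, 0.68°, 280.76°, 60.49°.
Largest gap = 280.76° ⇒ minimal covering band is its complement: 360° − 280.76° = 79.24°.
Band runs from +161.40° eastward to -119.36°, crossing the antimeridian.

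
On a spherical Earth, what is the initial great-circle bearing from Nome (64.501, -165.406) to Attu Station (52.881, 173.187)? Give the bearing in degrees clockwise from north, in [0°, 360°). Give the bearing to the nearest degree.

Δλ = 173.187 − -165.406 = 338.593°; wrapped into (−180°, 180°]: -21.407°.
θ = atan2( sin Δλ · cos φ₂ , cos φ₁ · sin φ₂ − sin φ₁ · cos φ₂ · cos Δλ )
  = atan2(-0.22026, -0.16384) = -126.644° → normalised to [0°, 360°): 233.356°.

233°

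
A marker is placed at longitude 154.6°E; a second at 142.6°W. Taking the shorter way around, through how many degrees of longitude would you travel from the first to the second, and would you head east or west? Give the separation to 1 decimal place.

Raw difference: -142.6 − 154.6 = -297.2°.
Normalise into (−180°, 180°]: -297.2° + 360° = 62.8°.
Positive ⇒ the second point lies to the east; separation 62.8°.

62.8° east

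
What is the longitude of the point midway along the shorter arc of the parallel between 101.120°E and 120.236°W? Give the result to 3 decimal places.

170.442°E

Signed shortest Δλ from +101.120° to -120.236° is +138.644°.
Midpoint longitude = +101.120° + (+138.644°)/2 = +101.120° + 69.322° = +170.442°.
(The naïve average (+101.120 + -120.236)/2 = -9.558° is on the wrong side of the globe.)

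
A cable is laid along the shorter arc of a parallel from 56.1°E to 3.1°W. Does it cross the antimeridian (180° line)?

Signed shortest Δλ = ((-3.1 − 56.1 + 180) mod 360) − 180 = -59.2°.
Going west by 59.2° from +56.1° reaches -3.1° without touching 180°.

No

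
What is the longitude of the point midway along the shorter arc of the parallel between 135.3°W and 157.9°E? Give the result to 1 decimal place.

168.7°W

Signed shortest Δλ from -135.3° to +157.9° is -66.8°.
Midpoint longitude = -135.3° + (-66.8°)/2 = -135.3° − 33.4° = -168.7°.
(The naïve average (-135.3 + +157.9)/2 = 11.3° is on the wrong side of the globe.)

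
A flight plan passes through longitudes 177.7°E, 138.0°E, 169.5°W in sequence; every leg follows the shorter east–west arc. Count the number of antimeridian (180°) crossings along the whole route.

1

Leg 1: +177.7° → +138.0°, shortest Δλ = -39.7° (west) — does not cross 180°.
Leg 2: +138.0° → -169.5°, shortest Δλ = 52.5° (east) — crosses 180°.
Total crossings: 1.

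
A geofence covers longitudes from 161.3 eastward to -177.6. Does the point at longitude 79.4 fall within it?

No

Band width going east from +161.3° to -177.6°: ((-177.6 − 161.3) mod 360) = 21.1°.
Offset of +79.4° east of the west edge: ((79.4 − 161.3) mod 360) = 278.1°.
278.1° > 21.1° ⇒ outside.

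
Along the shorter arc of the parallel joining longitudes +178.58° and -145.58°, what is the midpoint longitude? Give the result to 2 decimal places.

Signed shortest Δλ from +178.58° to -145.58° is +35.84°.
Midpoint longitude = +178.58° + (+35.84°)/2 = +178.58° + 17.92° = +196.50°.
Normalise into (−180°, 180°]: -163.50°.
(The naïve average (+178.58 + -145.58)/2 = 16.5° is on the wrong side of the globe.)

-163.50°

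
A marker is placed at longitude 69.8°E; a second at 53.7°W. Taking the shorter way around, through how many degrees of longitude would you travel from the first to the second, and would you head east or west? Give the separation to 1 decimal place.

Raw difference: -53.7 − 69.8 = -123.5°.
Normalise into (−180°, 180°]: -123.5° stays -123.5°.
Negative ⇒ the second point lies to the west; separation 123.5°.

123.5° west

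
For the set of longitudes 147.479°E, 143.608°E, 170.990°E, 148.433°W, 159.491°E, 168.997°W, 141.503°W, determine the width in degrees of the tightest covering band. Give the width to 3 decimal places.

Sort the longitudes: -168.997°, -148.433°, -141.503°, +143.608°, +147.479°, +159.491°, +170.990°.
Eastward gaps between consecutive values (wrapping around): 20.564°, 6.930°, 285.111°, 3.871°, 12.012°, 11.499°, 20.013°.
Largest gap = 285.111° ⇒ minimal covering band is its complement: 360° − 285.111° = 74.889°.
Band runs from +143.608° eastward to -141.503°, crossing the antimeridian.

74.889°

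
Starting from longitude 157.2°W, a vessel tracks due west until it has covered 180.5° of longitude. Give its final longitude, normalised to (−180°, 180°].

Start at -157.2°; shift −180.5° → -337.7°.
-337.7° lies outside (−180°, 180°]; add 360° → +22.3°.

22.3°E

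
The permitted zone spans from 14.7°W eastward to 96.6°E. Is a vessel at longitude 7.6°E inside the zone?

Band width going east from -14.7° to +96.6°: ((96.6 − -14.7) mod 360) = 111.3°.
Offset of +7.6° east of the west edge: ((7.6 − -14.7) mod 360) = 22.3°.
22.3° ≤ 111.3° ⇒ inside.

Yes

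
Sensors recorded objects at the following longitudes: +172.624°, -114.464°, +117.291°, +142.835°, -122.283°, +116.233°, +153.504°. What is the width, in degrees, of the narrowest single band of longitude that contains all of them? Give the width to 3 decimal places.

Sort the longitudes: -122.283°, -114.464°, +116.233°, +117.291°, +142.835°, +153.504°, +172.624°.
Eastward gaps between consecutive values (wrapping around): 7.819°, 230.697°, 1.058°, 25.544°, 10.669°, 19.120°, 65.093°.
Largest gap = 230.697° ⇒ minimal covering band is its complement: 360° − 230.697° = 129.303°.
Band runs from +116.233° eastward to -114.464°, crossing the antimeridian.

129.303°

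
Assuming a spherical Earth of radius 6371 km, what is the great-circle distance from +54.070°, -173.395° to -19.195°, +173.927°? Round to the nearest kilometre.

8236 km

Δλ = 173.927 − -173.395 = 347.322°; wrapped into (−180°, 180°]: -12.678°.
Δφ = -19.195 − 54.070 = -73.265°.
a = sin²(Δφ/2) + cos φ₁ · cos φ₂ · sin²(Δλ/2) = 0.362783.
c = 2·atan2(√a, √(1−a)) = 1.29280 rad → d = 6371·c ≈ 8236.40 km.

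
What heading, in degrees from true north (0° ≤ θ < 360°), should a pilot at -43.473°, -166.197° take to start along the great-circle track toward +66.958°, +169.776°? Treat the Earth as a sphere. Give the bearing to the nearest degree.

350°

Δλ = 169.776 − -166.197 = 335.973°; wrapped into (−180°, 180°]: -24.027°.
θ = atan2( sin Δλ · cos φ₂ , cos φ₁ · sin φ₂ − sin φ₁ · cos φ₂ · cos Δλ )
  = atan2(-0.15937, 0.91376) = -9.893° → normalised to [0°, 360°): 350.107°.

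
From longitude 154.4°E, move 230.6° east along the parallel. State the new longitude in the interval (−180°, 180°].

Start at +154.4°; shift +230.6° → +385.0°.
+385.0° lies outside (−180°, 180°]; subtract 360° → +25.0°.

25.0°E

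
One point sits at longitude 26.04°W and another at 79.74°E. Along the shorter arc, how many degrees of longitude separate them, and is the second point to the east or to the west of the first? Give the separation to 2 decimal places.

105.78° east

Raw difference: 79.74 − -26.04 = 105.78°.
Normalise into (−180°, 180°]: 105.78° stays 105.78°.
Positive ⇒ the second point lies to the east; separation 105.78°.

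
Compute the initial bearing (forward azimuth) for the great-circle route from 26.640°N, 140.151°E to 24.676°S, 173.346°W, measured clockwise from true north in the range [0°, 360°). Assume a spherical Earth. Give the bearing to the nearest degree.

135°

Δλ = -173.346 − 140.151 = -313.497°; wrapped into (−180°, 180°]: 46.503°.
θ = atan2( sin Δλ · cos φ₂ , cos φ₁ · sin φ₂ − sin φ₁ · cos φ₂ · cos Δλ )
  = atan2(0.65917, -0.65361) = 134.758° → normalised to [0°, 360°): 134.758°.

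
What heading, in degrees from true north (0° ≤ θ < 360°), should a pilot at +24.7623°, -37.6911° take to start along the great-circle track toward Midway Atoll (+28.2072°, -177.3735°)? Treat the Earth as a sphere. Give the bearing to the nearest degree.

Δλ = -177.3735 − -37.6911 = -139.6824°.
θ = atan2( sin Δλ · cos φ₂ , cos φ₁ · sin φ₂ − sin φ₁ · cos φ₂ · cos Δλ )
  = atan2(-0.57019, 0.71064) = -38.742° → normalised to [0°, 360°): 321.258°.

321°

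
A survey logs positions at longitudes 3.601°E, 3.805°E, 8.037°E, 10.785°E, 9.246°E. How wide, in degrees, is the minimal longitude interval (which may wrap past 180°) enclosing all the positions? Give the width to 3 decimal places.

7.184°

Sort the longitudes: +3.601°, +3.805°, +8.037°, +9.246°, +10.785°.
Eastward gaps between consecutive values (wrapping around): 0.204°, 4.232°, 1.209°, 1.539°, 352.816°.
Largest gap = 352.816° ⇒ minimal covering band is its complement: 360° − 352.816° = 7.184°.
Band runs from +3.601° eastward to +10.785°.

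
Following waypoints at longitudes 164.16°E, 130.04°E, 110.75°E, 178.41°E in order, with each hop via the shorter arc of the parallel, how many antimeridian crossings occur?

Leg 1: +164.16° → +130.04°, shortest Δλ = -34.12° (west) — does not cross 180°.
Leg 2: +130.04° → +110.75°, shortest Δλ = -19.29° (west) — does not cross 180°.
Leg 3: +110.75° → +178.41°, shortest Δλ = 67.66° (east) — does not cross 180°.
Total crossings: 0.

0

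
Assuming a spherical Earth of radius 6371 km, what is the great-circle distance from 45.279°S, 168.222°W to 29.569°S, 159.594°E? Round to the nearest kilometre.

3303 km

Δλ = 159.594 − -168.222 = 327.816°; wrapped into (−180°, 180°]: -32.184°.
Δφ = -29.569 − -45.279 = 15.710°.
a = sin²(Δφ/2) + cos φ₁ · cos φ₂ · sin²(Δλ/2) = 0.065698.
c = 2·atan2(√a, √(1−a)) = 0.51842 rad → d = 6371·c ≈ 3302.85 km.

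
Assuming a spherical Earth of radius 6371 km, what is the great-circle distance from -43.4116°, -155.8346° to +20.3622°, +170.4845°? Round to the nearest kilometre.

Δλ = 170.4845 − -155.8346 = 326.3191°; wrapped into (−180°, 180°]: -33.6809°.
Δφ = 20.3622 − -43.4116 = 63.7738°.
a = sin²(Δφ/2) + cos φ₁ · cos φ₂ · sin²(Δλ/2) = 0.336202.
c = 2·atan2(√a, √(1−a)) = 1.23704 rad → d = 6371·c ≈ 7881.17 km.

7881 km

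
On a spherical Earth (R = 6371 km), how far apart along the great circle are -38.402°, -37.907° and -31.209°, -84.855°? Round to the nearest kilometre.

4313 km

Δλ = -84.855 − -37.907 = -46.948°.
Δφ = -31.209 − -38.402 = 7.193°.
a = sin²(Δφ/2) + cos φ₁ · cos φ₂ · sin²(Δλ/2) = 0.110285.
c = 2·atan2(√a, √(1−a)) = 0.67704 rad → d = 6371·c ≈ 4313.42 km.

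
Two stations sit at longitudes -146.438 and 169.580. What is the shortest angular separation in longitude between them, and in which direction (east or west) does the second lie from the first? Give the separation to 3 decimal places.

43.982° west

Raw difference: 169.580 − -146.438 = 316.018°.
Normalise into (−180°, 180°]: 316.018° − 360° = -43.982°.
Negative ⇒ the second point lies to the west; separation 43.982°.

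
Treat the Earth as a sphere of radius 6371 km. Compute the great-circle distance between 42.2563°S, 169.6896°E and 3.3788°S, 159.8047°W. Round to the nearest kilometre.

5276 km

Δλ = -159.8047 − 169.6896 = -329.4943°; wrapped into (−180°, 180°]: 30.5057°.
Δφ = -3.3788 − -42.2563 = 38.8775°.
a = sin²(Δφ/2) + cos φ₁ · cos φ₂ · sin²(Δλ/2) = 0.161892.
c = 2·atan2(√a, √(1−a)) = 0.82818 rad → d = 6371·c ≈ 5276.35 km.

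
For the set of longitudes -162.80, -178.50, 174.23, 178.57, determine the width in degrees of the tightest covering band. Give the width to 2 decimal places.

22.97°

Sort the longitudes: -178.50°, -162.80°, +174.23°, +178.57°.
Eastward gaps between consecutive values (wrapping around): 15.70°, 337.03°, 4.34°, 2.93°.
Largest gap = 337.03° ⇒ minimal covering band is its complement: 360° − 337.03° = 22.97°.
Band runs from +174.23° eastward to -162.80°, crossing the antimeridian.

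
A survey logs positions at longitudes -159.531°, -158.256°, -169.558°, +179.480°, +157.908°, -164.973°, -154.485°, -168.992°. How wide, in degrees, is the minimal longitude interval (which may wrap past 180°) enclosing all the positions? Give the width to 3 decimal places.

Sort the longitudes: -169.558°, -168.992°, -164.973°, -159.531°, -158.256°, -154.485°, +157.908°, +179.480°.
Eastward gaps between consecutive values (wrapping around): 0.566°, 4.019°, 5.442°, 1.275°, 3.771°, 312.393°, 21.572°, 10.962°.
Largest gap = 312.393° ⇒ minimal covering band is its complement: 360° − 312.393° = 47.607°.
Band runs from +157.908° eastward to -154.485°, crossing the antimeridian.

47.607°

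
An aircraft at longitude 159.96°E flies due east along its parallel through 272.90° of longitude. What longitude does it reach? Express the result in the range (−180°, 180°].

72.86°E

Start at +159.96°; shift +272.90° → +432.86°.
+432.86° lies outside (−180°, 180°]; subtract 360° → +72.86°.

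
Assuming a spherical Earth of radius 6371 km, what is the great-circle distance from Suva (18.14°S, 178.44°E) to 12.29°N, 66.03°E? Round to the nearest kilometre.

Δλ = 66.03 − 178.44 = -112.41°.
Δφ = 12.29 − -18.14 = 30.43°.
a = sin²(Δφ/2) + cos φ₁ · cos φ₂ · sin²(Δλ/2) = 0.710127.
c = 2·atan2(√a, √(1−a)) = 2.00452 rad → d = 6371·c ≈ 12770.80 km.

12771 km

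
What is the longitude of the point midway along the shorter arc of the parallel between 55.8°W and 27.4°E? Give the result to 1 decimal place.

14.2°W

Signed shortest Δλ from -55.8° to +27.4° is +83.2°.
Midpoint longitude = -55.8° + (+83.2°)/2 = -55.8° + 41.6° = -14.2°.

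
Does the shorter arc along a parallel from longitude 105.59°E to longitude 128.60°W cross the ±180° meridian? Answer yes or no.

Naïve |-128.60 − 105.59| = 234.19° > 180°, so the shorter arc goes the other way round — across 180°.
Signed shortest Δλ = ((-128.60 − 105.59 + 180) mod 360) − 180 = 125.81°.
Going east by 125.81° from +105.59° passes through 180° before reaching -128.60°.

Yes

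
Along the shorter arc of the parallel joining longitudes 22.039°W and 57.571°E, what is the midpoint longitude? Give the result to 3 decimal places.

17.766°E

Signed shortest Δλ from -22.039° to +57.571° is +79.610°.
Midpoint longitude = -22.039° + (+79.610°)/2 = -22.039° + 39.805° = +17.766°.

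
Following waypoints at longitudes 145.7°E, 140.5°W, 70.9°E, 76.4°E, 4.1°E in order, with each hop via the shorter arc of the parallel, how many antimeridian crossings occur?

Leg 1: +145.7° → -140.5°, shortest Δλ = 73.8° (east) — crosses 180°.
Leg 2: -140.5° → +70.9°, shortest Δλ = -148.6° (west) — crosses 180°.
Leg 3: +70.9° → +76.4°, shortest Δλ = 5.5° (east) — does not cross 180°.
Leg 4: +76.4° → +4.1°, shortest Δλ = -72.3° (west) — does not cross 180°.
Total crossings: 2.

2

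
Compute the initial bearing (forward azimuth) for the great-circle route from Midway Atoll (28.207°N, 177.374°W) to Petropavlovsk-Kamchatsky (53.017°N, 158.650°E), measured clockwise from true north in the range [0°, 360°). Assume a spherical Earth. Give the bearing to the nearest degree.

331°

Δλ = 158.650 − -177.374 = 336.024°; wrapped into (−180°, 180°]: -23.976°.
θ = atan2( sin Δλ · cos φ₂ , cos φ₁ · sin φ₂ − sin φ₁ · cos φ₂ · cos Δλ )
  = atan2(-0.24445, 0.44414) = -28.828° → normalised to [0°, 360°): 331.172°.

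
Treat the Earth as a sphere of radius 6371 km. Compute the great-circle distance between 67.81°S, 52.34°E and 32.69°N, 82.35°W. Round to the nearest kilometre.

Δλ = -82.35 − 52.34 = -134.69°.
Δφ = 32.69 − -67.81 = 100.50°.
a = sin²(Δφ/2) + cos φ₁ · cos φ₂ · sin²(Δλ/2) = 0.861816.
c = 2·atan2(√a, √(1−a)) = 2.37985 rad → d = 6371·c ≈ 15162.00 km.

15162 km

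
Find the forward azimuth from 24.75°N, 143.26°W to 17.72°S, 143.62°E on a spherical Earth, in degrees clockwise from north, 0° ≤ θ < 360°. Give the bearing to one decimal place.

Δλ = 143.62 − -143.26 = 286.88°; wrapped into (−180°, 180°]: -73.12°.
θ = atan2( sin Δλ · cos φ₂ , cos φ₁ · sin φ₂ − sin φ₁ · cos φ₂ · cos Δλ )
  = atan2(-0.91151, -0.39221) = -113.281° → normalised to [0°, 360°): 246.719°.

246.7°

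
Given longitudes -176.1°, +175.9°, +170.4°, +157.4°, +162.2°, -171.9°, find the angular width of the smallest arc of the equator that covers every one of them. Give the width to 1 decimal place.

30.7°

Sort the longitudes: -176.1°, -171.9°, +157.4°, +162.2°, +170.4°, +175.9°.
Eastward gaps between consecutive values (wrapping around): 4.2°, 329.3°, 4.8°, 8.2°, 5.5°, 8.0°.
Largest gap = 329.3° ⇒ minimal covering band is its complement: 360° − 329.3° = 30.7°.
Band runs from +157.4° eastward to -171.9°, crossing the antimeridian.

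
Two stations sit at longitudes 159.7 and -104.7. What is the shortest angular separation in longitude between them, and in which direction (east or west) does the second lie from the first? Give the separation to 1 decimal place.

95.6° east

Raw difference: -104.7 − 159.7 = -264.4°.
Normalise into (−180°, 180°]: -264.4° + 360° = 95.6°.
Positive ⇒ the second point lies to the east; separation 95.6°.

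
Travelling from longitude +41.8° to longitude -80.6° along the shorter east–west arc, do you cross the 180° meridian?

No

Signed shortest Δλ = ((-80.6 − 41.8 + 180) mod 360) − 180 = -122.4°.
Going west by 122.4° from +41.8° reaches -80.6° without touching 180°.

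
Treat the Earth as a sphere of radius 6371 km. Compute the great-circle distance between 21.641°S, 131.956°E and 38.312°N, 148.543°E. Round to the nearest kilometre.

6888 km

Δλ = 148.543 − 131.956 = 16.587°.
Δφ = 38.312 − -21.641 = 59.953°.
a = sin²(Δφ/2) + cos φ₁ · cos φ₂ · sin²(Δλ/2) = 0.264820.
c = 2·atan2(√a, √(1−a)) = 1.08110 rad → d = 6371·c ≈ 6887.67 km.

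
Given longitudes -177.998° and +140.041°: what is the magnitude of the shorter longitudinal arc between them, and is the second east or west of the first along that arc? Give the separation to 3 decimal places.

41.961° west

Raw difference: 140.041 − -177.998 = 318.039°.
Normalise into (−180°, 180°]: 318.039° − 360° = -41.961°.
Negative ⇒ the second point lies to the west; separation 41.961°.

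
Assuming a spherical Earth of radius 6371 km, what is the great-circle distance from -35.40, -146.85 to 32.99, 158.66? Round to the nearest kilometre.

Δλ = 158.66 − -146.85 = 305.51°; wrapped into (−180°, 180°]: -54.49°.
Δφ = 32.99 − -35.40 = 68.39°.
a = sin²(Δφ/2) + cos φ₁ · cos φ₂ · sin²(Δλ/2) = 0.459145.
c = 2·atan2(√a, √(1−a)) = 1.48900 rad → d = 6371·c ≈ 9486.39 km.

9486 km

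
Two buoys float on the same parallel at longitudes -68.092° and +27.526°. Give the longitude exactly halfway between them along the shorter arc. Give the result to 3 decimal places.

Signed shortest Δλ from -68.092° to +27.526° is +95.618°.
Midpoint longitude = -68.092° + (+95.618°)/2 = -68.092° + 47.809° = -20.283°.

-20.283°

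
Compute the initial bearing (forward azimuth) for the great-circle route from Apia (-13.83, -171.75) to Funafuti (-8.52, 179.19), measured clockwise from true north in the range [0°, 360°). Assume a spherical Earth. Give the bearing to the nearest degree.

300°

Δλ = 179.19 − -171.75 = 350.94°; wrapped into (−180°, 180°]: -9.06°.
θ = atan2( sin Δλ · cos φ₂ , cos φ₁ · sin φ₂ − sin φ₁ · cos φ₂ · cos Δλ )
  = atan2(-0.15573, 0.08959) = -60.087° → normalised to [0°, 360°): 299.913°.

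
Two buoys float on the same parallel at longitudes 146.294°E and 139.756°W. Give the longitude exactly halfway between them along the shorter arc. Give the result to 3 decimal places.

176.731°W

Signed shortest Δλ from +146.294° to -139.756° is +73.950°.
Midpoint longitude = +146.294° + (+73.950°)/2 = +146.294° + 36.975° = +183.269°.
Normalise into (−180°, 180°]: -176.731°.
(The naïve average (+146.294 + -139.756)/2 = 3.269° is on the wrong side of the globe.)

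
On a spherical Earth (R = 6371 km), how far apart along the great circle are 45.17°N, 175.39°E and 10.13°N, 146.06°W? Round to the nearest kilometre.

Δλ = -146.06 − 175.39 = -321.45°; wrapped into (−180°, 180°]: 38.55°.
Δφ = 10.13 − 45.17 = -35.04°.
a = sin²(Δφ/2) + cos φ₁ · cos φ₂ · sin²(Δλ/2) = 0.166250.
c = 2·atan2(√a, √(1−a)) = 0.83995 rad → d = 6371·c ≈ 5351.31 km.

5351 km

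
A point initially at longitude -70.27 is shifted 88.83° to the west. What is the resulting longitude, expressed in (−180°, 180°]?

Start at -70.27°; shift −88.83° → -159.10°.
-159.10° already lies in (−180°, 180°].

-159.10°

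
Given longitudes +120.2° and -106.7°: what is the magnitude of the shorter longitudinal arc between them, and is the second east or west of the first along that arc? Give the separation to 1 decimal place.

Raw difference: -106.7 − 120.2 = -226.9°.
Normalise into (−180°, 180°]: -226.9° + 360° = 133.1°.
Positive ⇒ the second point lies to the east; separation 133.1°.

133.1° east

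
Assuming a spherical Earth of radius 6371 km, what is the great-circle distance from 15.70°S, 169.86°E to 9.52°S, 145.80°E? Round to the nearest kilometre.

Δλ = 145.80 − 169.86 = -24.06°.
Δφ = -9.52 − -15.70 = 6.18°.
a = sin²(Δφ/2) + cos φ₁ · cos φ₂ · sin²(Δλ/2) = 0.044150.
c = 2·atan2(√a, √(1−a)) = 0.42339 rad → d = 6371·c ≈ 2697.43 km.

2697 km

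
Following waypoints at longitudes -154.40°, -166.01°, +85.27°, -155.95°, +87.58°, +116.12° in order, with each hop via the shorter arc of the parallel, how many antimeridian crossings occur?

3

Leg 1: -154.40° → -166.01°, shortest Δλ = -11.61° (west) — does not cross 180°.
Leg 2: -166.01° → +85.27°, shortest Δλ = -108.72° (west) — crosses 180°.
Leg 3: +85.27° → -155.95°, shortest Δλ = 118.78° (east) — crosses 180°.
Leg 4: -155.95° → +87.58°, shortest Δλ = -116.47° (west) — crosses 180°.
Leg 5: +87.58° → +116.12°, shortest Δλ = 28.54° (east) — does not cross 180°.
Total crossings: 3.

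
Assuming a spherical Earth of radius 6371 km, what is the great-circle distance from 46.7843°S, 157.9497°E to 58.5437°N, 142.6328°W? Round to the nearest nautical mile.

6970 nmi

Δλ = -142.6328 − 157.9497 = -300.5825°; wrapped into (−180°, 180°]: 59.4175°.
Δφ = 58.5437 − -46.7843 = 105.3280°.
a = sin²(Δφ/2) + cos φ₁ · cos φ₂ · sin²(Δλ/2) = 0.719937.
c = 2·atan2(√a, √(1−a)) = 2.02626 rad → d = 6371·c ≈ 12909.27 km ≈ 6970.45 nmi.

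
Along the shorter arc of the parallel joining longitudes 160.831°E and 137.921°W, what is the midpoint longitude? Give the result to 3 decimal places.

Signed shortest Δλ from +160.831° to -137.921° is +61.248°.
Midpoint longitude = +160.831° + (+61.248°)/2 = +160.831° + 30.624° = +191.455°.
Normalise into (−180°, 180°]: -168.545°.
(The naïve average (+160.831 + -137.921)/2 = 11.455° is on the wrong side of the globe.)

168.545°W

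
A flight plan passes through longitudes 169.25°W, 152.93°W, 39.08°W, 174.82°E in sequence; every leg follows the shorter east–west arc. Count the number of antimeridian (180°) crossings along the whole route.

1

Leg 1: -169.25° → -152.93°, shortest Δλ = 16.32° (east) — does not cross 180°.
Leg 2: -152.93° → -39.08°, shortest Δλ = 113.85° (east) — does not cross 180°.
Leg 3: -39.08° → +174.82°, shortest Δλ = -146.1° (west) — crosses 180°.
Total crossings: 1.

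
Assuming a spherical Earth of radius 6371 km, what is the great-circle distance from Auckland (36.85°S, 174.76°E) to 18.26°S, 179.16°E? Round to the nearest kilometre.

2111 km

Δλ = 179.16 − 174.76 = 4.40°.
Δφ = -18.26 − -36.85 = 18.59°.
a = sin²(Δφ/2) + cos φ₁ · cos φ₂ · sin²(Δλ/2) = 0.027208.
c = 2·atan2(√a, √(1−a)) = 0.33141 rad → d = 6371·c ≈ 2111.41 km.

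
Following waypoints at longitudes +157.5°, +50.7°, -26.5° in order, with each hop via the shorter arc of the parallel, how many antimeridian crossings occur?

0

Leg 1: +157.5° → +50.7°, shortest Δλ = -106.8° (west) — does not cross 180°.
Leg 2: +50.7° → -26.5°, shortest Δλ = -77.2° (west) — does not cross 180°.
Total crossings: 0.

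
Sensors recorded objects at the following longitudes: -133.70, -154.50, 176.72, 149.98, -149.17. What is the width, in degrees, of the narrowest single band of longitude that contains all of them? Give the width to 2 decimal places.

Sort the longitudes: -154.50°, -149.17°, -133.70°, +149.98°, +176.72°.
Eastward gaps between consecutive values (wrapping around): 5.33°, 15.47°, 283.68°, 26.74°, 28.78°.
Largest gap = 283.68° ⇒ minimal covering band is its complement: 360° − 283.68° = 76.32°.
Band runs from +149.98° eastward to -133.70°, crossing the antimeridian.

76.32°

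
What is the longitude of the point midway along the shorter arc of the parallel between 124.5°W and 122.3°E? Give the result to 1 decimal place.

Signed shortest Δλ from -124.5° to +122.3° is -113.2°.
Midpoint longitude = -124.5° + (-113.2°)/2 = -124.5° − 56.6° = -181.1°.
Normalise into (−180°, 180°]: +178.9°.
(The naïve average (-124.5 + +122.3)/2 = -1.1° is on the wrong side of the globe.)

178.9°E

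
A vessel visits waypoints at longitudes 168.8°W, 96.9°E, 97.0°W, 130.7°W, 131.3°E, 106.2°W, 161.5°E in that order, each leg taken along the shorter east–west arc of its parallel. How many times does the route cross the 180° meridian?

5

Leg 1: -168.8° → +96.9°, shortest Δλ = -94.3° (west) — crosses 180°.
Leg 2: +96.9° → -97.0°, shortest Δλ = 166.1° (east) — crosses 180°.
Leg 3: -97.0° → -130.7°, shortest Δλ = -33.7° (west) — does not cross 180°.
Leg 4: -130.7° → +131.3°, shortest Δλ = -98.0° (west) — crosses 180°.
Leg 5: +131.3° → -106.2°, shortest Δλ = 122.5° (east) — crosses 180°.
Leg 6: -106.2° → +161.5°, shortest Δλ = -92.3° (west) — crosses 180°.
Total crossings: 5.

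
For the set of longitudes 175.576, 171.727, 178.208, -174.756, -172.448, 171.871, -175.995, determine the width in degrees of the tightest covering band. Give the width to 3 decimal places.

Sort the longitudes: -175.995°, -174.756°, -172.448°, +171.727°, +171.871°, +175.576°, +178.208°.
Eastward gaps between consecutive values (wrapping around): 1.239°, 2.308°, 344.175°, 0.144°, 3.705°, 2.632°, 5.797°.
Largest gap = 344.175° ⇒ minimal covering band is its complement: 360° − 344.175° = 15.825°.
Band runs from +171.727° eastward to -172.448°, crossing the antimeridian.

15.825°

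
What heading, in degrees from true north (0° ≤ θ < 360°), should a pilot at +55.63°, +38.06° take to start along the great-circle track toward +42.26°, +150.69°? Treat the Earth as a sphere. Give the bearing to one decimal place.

Δλ = 150.69 − 38.06 = 112.63°.
θ = atan2( sin Δλ · cos φ₂ , cos φ₁ · sin φ₂ − sin φ₁ · cos φ₂ · cos Δλ )
  = atan2(0.68312, 0.61470) = 48.018° → normalised to [0°, 360°): 48.018°.

48.0°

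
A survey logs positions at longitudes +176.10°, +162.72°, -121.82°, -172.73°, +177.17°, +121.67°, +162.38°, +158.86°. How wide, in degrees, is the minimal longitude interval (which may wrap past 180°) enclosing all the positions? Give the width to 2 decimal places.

Sort the longitudes: -172.73°, -121.82°, +121.67°, +158.86°, +162.38°, +162.72°, +176.10°, +177.17°.
Eastward gaps between consecutive values (wrapping around): 50.91°, 243.49°, 37.19°, 3.52°, 0.34°, 13.38°, 1.07°, 10.10°.
Largest gap = 243.49° ⇒ minimal covering band is its complement: 360° − 243.49° = 116.51°.
Band runs from +121.67° eastward to -121.82°, crossing the antimeridian.

116.51°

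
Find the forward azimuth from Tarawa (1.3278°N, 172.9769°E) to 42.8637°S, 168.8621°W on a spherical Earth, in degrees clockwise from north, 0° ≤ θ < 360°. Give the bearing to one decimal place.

161.8°

Δλ = -168.8621 − 172.9769 = -341.8390°; wrapped into (−180°, 180°]: 18.1610°.
θ = atan2( sin Δλ · cos φ₂ , cos φ₁ · sin φ₂ − sin φ₁ · cos φ₂ · cos Δλ )
  = atan2(0.22846, -0.69621) = 161.833° → normalised to [0°, 360°): 161.833°.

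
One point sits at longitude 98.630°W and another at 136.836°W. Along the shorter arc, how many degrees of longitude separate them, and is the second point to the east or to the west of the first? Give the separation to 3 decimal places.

Raw difference: -136.836 − -98.630 = -38.206°.
Normalise into (−180°, 180°]: -38.206° stays -38.206°.
Negative ⇒ the second point lies to the west; separation 38.206°.

38.206° west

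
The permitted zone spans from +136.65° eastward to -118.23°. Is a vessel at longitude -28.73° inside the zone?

No

Band width going east from +136.65° to -118.23°: ((-118.23 − 136.65) mod 360) = 105.12°.
Offset of -28.73° east of the west edge: ((-28.73 − 136.65) mod 360) = 194.62°.
194.62° > 105.12° ⇒ outside.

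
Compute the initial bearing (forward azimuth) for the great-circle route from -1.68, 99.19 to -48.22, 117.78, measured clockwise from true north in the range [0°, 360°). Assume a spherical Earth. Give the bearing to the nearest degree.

Δλ = 117.78 − 99.19 = 18.59°.
θ = atan2( sin Δλ · cos φ₂ , cos φ₁ · sin φ₂ − sin φ₁ · cos φ₂ · cos Δλ )
  = atan2(0.21240, -0.72687) = 163.711° → normalised to [0°, 360°): 163.711°.

164°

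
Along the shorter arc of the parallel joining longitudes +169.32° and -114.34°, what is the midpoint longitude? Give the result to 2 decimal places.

Signed shortest Δλ from +169.32° to -114.34° is +76.34°.
Midpoint longitude = +169.32° + (+76.34°)/2 = +169.32° + 38.17° = +207.49°.
Normalise into (−180°, 180°]: -152.51°.
(The naïve average (+169.32 + -114.34)/2 = 27.49° is on the wrong side of the globe.)

-152.51°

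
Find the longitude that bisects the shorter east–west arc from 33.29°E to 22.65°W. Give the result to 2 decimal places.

Signed shortest Δλ from +33.29° to -22.65° is -55.94°.
Midpoint longitude = +33.29° + (-55.94°)/2 = +33.29° − 27.97° = +5.32°.

5.32°E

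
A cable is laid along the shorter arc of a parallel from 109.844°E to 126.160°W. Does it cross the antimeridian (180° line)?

Naïve |-126.160 − 109.844| = 236.004° > 180°, so the shorter arc goes the other way round — across 180°.
Signed shortest Δλ = ((-126.160 − 109.844 + 180) mod 360) − 180 = 123.996°.
Going east by 123.996° from +109.844° passes through 180° before reaching -126.160°.

Yes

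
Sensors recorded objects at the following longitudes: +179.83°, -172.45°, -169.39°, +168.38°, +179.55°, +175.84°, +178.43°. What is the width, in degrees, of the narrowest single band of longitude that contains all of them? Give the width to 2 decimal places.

22.23°

Sort the longitudes: -172.45°, -169.39°, +168.38°, +175.84°, +178.43°, +179.55°, +179.83°.
Eastward gaps between consecutive values (wrapping around): 3.06°, 337.77°, 7.46°, 2.59°, 1.12°, 0.28°, 7.72°.
Largest gap = 337.77° ⇒ minimal covering band is its complement: 360° − 337.77° = 22.23°.
Band runs from +168.38° eastward to -169.39°, crossing the antimeridian.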